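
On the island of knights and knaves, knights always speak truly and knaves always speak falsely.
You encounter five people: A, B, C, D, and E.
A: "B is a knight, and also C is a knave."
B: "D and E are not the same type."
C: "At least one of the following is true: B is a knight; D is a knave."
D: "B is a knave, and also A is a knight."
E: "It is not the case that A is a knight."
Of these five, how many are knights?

The unique consistent assignment is A=knave, B=knight, C=knight, D=knave, E=knight.
That has 3 knights.

3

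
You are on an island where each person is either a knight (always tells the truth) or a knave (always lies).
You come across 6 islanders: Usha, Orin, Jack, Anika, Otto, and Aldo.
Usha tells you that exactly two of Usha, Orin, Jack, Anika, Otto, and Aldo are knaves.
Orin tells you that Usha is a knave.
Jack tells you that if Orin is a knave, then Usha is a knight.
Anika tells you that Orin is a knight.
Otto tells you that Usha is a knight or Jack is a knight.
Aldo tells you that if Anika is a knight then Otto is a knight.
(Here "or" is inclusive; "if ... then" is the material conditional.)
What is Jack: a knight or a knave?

Jack is a knight.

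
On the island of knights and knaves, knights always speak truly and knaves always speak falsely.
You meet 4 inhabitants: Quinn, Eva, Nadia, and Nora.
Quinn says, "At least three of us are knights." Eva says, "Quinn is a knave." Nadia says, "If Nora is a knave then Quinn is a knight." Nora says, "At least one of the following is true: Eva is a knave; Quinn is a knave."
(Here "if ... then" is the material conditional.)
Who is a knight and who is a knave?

Suppose Quinn is a knave. Then Quinn's statement "at least three of us are knights" would have to be false. Checking the 8 ways to assign the others, none is consistent with every speaker.
(For instance, with Eva=knave, Nadia=knight, Nora=knight, Eva's claim "Quinn is a knave" comes out true where it would need to be false.)
So Quinn must be a knight, making "at least three of us are knights" true. Taking Quinn=knight, Eva=knave, Nadia=knight, Nora=knight, each remaining statement checks out:
  Eva (knave): "Quinn is a knave" — false. ✓
  Nadia (knight): "if Nora is a knave then Quinn is a knight" — true. ✓
  Nora (knight): "at least one of the following is true: Eva is a knave; Quinn is a knave" — true. ✓
This is the unique consistent assignment.

Quinn is a knight, Eva is a knave, Nadia is a knight, and Nora is a knight.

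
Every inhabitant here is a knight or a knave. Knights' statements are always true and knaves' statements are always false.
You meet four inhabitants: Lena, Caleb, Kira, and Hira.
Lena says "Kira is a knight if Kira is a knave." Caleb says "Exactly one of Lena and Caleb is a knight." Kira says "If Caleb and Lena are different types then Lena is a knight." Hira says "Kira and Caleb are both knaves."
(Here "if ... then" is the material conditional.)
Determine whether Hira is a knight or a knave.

Hira is a knave.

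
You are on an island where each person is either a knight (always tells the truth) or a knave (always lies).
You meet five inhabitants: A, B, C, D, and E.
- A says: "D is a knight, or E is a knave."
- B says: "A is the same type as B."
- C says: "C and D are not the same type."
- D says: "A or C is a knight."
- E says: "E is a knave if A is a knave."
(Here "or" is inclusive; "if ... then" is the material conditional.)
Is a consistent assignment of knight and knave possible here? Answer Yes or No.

No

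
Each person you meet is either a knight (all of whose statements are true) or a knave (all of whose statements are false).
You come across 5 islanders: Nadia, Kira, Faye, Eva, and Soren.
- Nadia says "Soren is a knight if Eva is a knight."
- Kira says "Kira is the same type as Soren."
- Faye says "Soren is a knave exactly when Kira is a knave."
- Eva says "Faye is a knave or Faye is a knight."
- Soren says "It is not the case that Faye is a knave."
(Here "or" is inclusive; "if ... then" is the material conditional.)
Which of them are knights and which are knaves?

Nadia is a knight, Kira is a knight, Faye is a knight, Eva is a knight, and Soren is a knight.

Nadia (knight): "Soren is a knight if Eva is a knight" — True. ✓
Kira is a knight; "Kira is the same type as Soren" is True, as required.
Faye (knight): "Soren is a knave exactly when Kira is a knave" — True. ✓
As a knight, Eva's statement "Faye is a knave or Faye is a knight" should be True; it is.
Soren is a knight; "it is not the case that Faye is a knave" is True, as required.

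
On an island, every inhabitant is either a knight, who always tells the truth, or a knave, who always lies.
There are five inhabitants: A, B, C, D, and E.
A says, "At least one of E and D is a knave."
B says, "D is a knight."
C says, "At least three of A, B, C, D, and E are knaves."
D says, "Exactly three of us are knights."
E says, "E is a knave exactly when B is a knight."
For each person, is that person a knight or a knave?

A is a knight, B is a knave, C is a knight, D is a knave, and E is a knave.

As a knight, A's statement "at least one of E and D is a knave" should be true; it is.
B is a knave, so "D is a knight" must be false — and it is.
Since C is a knight, "at least three of A, B, C, D, and E are knaves" needs to be true, which holds.
D (knave): "exactly three of us are knights" — false. ✓
Since E is a knave, "E is a knave exactly when B is a knight" needs to be false, which holds.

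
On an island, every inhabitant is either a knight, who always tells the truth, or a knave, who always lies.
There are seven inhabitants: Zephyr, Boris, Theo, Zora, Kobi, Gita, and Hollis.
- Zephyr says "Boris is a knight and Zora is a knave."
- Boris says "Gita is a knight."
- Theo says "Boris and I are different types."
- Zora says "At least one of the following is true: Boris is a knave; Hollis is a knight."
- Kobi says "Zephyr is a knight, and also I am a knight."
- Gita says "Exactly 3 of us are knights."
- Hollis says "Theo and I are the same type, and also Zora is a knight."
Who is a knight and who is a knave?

Zephyr is a knave, and the claim "Boris is a knight and Zora is a knave" is indeed False.
Boris is a knave; "Gita is a knight" is False, as required.
Theo is a knight, and the claim "Boris and I are different types" is indeed true.
Zora (knight): "at least one of the following is true: Boris is a knave; Hollis is a knight" — true. ✓
Since Kobi is a knave, "Zephyr is a knight, and also I am a knight" needs to be False, which holds.
Gita is a knave; "exactly 3 of us are knights" is False, as required.
Since Hollis is a knave, "Theo and I are the same type, and also Zora is a knight" needs to be False, which holds.

Zephyr is a knave, Boris is a knave, Theo is a knight, Zora is a knight, Kobi is a knave, Gita is a knave, and Hollis is a knave.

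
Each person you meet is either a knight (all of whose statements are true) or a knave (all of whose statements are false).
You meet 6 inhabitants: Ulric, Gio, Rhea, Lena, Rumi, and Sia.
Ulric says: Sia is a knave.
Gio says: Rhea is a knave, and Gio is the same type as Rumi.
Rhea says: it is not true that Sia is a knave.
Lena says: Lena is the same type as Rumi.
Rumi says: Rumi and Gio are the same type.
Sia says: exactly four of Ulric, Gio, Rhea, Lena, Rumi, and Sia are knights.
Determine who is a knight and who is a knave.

Since Ulric is a knight, "Sia is a knave" needs to be true, which holds.
Gio is a knight; "Rhea is a knave, and Gio is the same type as Rumi" is true, as required.
Since Rhea is a knave, "it is not true that Sia is a knave" needs to be false, which holds.
Since Lena is a knave, "Lena is the same type as Rumi" needs to be false, which holds.
Rumi is a knight, so "Rumi and Gio are the same type" must be true — and it is.
Since Sia is a knave, "exactly four of Ulric, Gio, Rhea, Lena, Rumi, and Sia are knights" needs to be false, which holds.

Ulric is a knight, Gio is a knight, Rhea is a knave, Lena is a knave, Rumi is a knight, and Sia is a knave.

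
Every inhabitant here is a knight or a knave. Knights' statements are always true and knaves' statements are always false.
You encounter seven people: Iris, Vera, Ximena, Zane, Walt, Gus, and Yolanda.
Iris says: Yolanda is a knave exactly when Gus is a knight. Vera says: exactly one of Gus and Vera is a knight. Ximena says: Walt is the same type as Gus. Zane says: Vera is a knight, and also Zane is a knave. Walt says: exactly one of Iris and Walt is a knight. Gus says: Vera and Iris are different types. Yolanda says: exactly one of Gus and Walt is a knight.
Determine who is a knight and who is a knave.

Knights: Ximena. Knaves: Iris, Vera, Zane, Walt, Gus, and Yolanda.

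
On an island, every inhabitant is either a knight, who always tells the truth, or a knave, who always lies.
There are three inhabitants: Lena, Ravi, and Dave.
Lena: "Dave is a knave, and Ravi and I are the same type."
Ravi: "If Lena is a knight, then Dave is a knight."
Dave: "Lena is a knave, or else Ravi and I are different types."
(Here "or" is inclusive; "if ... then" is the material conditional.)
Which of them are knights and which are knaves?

Since Lena is a knave, "Dave is a knave, and Ravi and I are the same type" needs to be False, which holds.
As a knight, Ravi's statement "if Lena is a knight, then Dave is a knight" should be True; it is.
Dave (knight): "Lena is a knave, or else Ravi and I are different types" — True. ✓

Lena is a knave, Ravi is a knight, and Dave is a knight.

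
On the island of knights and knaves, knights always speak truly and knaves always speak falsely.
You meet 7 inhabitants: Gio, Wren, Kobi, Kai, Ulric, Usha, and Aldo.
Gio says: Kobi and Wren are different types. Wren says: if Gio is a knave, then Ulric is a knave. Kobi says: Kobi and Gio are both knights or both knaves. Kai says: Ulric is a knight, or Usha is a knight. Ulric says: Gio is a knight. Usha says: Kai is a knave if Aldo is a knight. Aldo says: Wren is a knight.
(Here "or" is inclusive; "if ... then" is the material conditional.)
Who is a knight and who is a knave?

Gio is a knight, Wren is a knight, Kobi is a knave, Kai is a knight, Ulric is a knight, Usha is a knave, and Aldo is a knight.

Gio is a knight, and the claim "Kobi and Wren are different types" is indeed true.
Wren is a knight, so "if Gio is a knave, then Ulric is a knave" must be true — and it is.
As a knave, Kobi's statement "Kobi and Gio are both knights or both knaves" should be False; it is.
Kai is a knight, so "Ulric is a knight, or Usha is a knight" must be true — and it is.
Ulric (knight): "Gio is a knight" — true. ✓
Usha (knave): "Kai is a knave if Aldo is a knight" — False. ✓
Aldo is a knight, and the claim "Wren is a knight" is indeed true.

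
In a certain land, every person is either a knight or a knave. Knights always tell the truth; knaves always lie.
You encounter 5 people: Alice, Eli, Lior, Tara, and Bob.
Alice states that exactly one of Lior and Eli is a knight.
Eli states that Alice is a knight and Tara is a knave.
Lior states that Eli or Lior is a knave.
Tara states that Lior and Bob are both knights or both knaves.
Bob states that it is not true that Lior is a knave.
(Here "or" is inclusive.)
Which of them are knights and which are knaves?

Alice is a knight, Eli is a knave, Lior is a knight, Tara is a knight, and Bob is a knight.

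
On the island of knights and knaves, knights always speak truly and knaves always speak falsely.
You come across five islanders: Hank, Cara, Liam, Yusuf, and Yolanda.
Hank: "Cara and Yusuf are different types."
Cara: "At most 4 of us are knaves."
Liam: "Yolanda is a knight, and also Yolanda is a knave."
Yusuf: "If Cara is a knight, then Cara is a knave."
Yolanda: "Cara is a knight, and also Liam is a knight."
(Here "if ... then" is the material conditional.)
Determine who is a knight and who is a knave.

Hank is a knight, Cara is a knight, Liam is a knave, Yusuf is a knave, and Yolanda is a knave.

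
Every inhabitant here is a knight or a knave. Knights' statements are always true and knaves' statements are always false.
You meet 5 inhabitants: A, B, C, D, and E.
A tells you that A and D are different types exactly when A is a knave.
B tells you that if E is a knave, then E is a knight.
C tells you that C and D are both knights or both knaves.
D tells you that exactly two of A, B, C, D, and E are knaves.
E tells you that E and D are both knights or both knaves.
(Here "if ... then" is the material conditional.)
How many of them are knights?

The unique consistent assignment is A=knight, B=knave, C=knight, D=knight, E=knave.
That has 3 knights.

3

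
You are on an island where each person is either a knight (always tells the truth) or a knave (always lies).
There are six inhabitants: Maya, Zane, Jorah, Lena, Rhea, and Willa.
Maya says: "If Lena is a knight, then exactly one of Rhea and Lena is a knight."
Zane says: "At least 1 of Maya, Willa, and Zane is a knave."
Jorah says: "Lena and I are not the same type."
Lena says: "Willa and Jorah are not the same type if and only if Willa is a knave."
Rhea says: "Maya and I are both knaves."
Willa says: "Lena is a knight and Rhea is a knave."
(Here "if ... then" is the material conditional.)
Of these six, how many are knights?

The unique consistent assignment is Maya=knight, Zane=knight, Jorah=knave, Lena=knave, Rhea=knave, Willa=knave.
That has 2 knights.

2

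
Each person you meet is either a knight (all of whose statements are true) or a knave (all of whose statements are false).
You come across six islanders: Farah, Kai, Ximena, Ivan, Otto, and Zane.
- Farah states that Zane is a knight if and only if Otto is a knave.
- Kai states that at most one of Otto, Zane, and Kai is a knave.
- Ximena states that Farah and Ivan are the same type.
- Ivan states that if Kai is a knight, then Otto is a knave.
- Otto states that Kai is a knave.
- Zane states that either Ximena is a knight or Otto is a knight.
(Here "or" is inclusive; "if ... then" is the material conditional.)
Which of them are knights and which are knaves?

Farah is a knight, so "Zane is a knight if and only if Otto is a knave" must be true — and it is.
Kai is a knight, so "at most one of Otto, Zane, and Kai is a knave" must be true — and it is.
As a knight, Ximena's statement "Farah and Ivan are the same type" should be true; it is.
Ivan is a knight, and the claim "if Kai is a knight, then Otto is a knave" is indeed true.
Otto is a knave, and the claim "Kai is a knave" is indeed false.
Zane is a knight, so "either Ximena is a knight or Otto is a knight" must be true — and it is.

Farah is a knight, Kai is a knight, Ximena is a knight, Ivan is a knight, Otto is a knave, and Zane is a knight.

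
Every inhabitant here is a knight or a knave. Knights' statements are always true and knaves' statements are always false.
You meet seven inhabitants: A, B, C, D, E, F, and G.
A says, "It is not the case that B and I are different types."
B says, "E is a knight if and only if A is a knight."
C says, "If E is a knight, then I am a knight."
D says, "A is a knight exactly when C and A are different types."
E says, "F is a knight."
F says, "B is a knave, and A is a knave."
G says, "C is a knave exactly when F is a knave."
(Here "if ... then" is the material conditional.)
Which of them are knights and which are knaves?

A is a knave, B is a knight, C is a knight, D is a knave, E is a knave, F is a knave, and G is a knave.

As a knave, A's statement "it is not the case that B and I are different types" should be False; it is.
As a knight, B's statement "E is a knight if and only if A is a knight" should be true; it is.
As a knight, C's statement "if E is a knight, then I am a knight" should be true; it is.
As a knave, D's statement "A is a knight exactly when C and A are different types" should be False; it is.
E is a knave; "F is a knight" is False, as required.
F is a knave, so "B is a knave, and A is a knave" must be False — and it is.
G is a knave, so "C is a knave exactly when F is a knave" must be False — and it is.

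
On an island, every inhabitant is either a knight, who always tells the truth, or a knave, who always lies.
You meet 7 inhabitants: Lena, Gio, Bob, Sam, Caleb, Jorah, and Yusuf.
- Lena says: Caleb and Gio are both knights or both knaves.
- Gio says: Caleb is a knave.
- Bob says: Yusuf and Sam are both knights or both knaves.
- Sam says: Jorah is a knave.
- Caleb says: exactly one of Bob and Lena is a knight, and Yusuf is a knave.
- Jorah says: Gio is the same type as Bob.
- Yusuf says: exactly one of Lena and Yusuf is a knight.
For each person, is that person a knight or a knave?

Lena is a knave, Gio is a knight, Bob is a knave, Sam is a knight, Caleb is a knave, Jorah is a knave, and Yusuf is a knave.

Lena is a knave; "Caleb and Gio are both knights or both knaves" is False, as required.
Gio (knight): "Caleb is a knave" — True. ✓
Bob is a knave, and the claim "Yusuf and Sam are both knights or both knaves" is indeed False.
As a knight, Sam's statement "Jorah is a knave" should be True; it is.
Caleb (knave): "exactly one of Bob and Lena is a knight, and Yusuf is a knave" — False. ✓
Since Jorah is a knave, "Gio is the same type as Bob" needs to be False, which holds.
Yusuf (knave): "exactly one of Lena and Yusuf is a knight" — False. ✓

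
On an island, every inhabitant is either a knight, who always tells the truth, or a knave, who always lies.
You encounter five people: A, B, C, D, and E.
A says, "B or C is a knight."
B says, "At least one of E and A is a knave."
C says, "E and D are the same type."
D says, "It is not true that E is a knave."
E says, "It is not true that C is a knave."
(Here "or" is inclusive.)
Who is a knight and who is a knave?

Suppose A is a knave. Then A's statement "B or C is a knight" would have to be false. Checking the 16 ways to assign the others, none is consistent with every speaker.
(For instance, with B=knave, C=knight, D=knight, E=knight, A's claim "B or C is a knight" comes out true where it would need to be false.)
So A must be a knight, making "B or C is a knight" true. Taking A=knight, B=knave, C=knight, D=knight, E=knight, each remaining statement checks out:
  B (knave): "at least one of E and A is a knave" — false. ✓
  C (knight): "E and D are the same type" — true. ✓
  D (knight): "it is not true that E is a knave" — true. ✓
  E (knight): "it is not true that C is a knave" — true. ✓
This is the unique consistent assignment.

Knights: A, C, D, and E. Knaves: B.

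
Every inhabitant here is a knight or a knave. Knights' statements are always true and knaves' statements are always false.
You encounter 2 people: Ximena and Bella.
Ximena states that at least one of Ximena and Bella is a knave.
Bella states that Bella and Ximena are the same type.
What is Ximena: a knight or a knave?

Ximena is a knight.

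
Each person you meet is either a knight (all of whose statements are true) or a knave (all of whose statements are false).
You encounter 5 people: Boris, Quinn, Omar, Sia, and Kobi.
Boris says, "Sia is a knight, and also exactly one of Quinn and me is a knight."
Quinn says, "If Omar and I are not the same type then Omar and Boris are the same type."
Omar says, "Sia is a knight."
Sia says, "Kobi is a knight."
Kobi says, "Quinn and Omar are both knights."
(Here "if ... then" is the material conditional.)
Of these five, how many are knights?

The unique consistent assignment is Boris=knave, Quinn=knight, Omar=knave, Sia=knave, Kobi=knave.
That has 1 knight.

1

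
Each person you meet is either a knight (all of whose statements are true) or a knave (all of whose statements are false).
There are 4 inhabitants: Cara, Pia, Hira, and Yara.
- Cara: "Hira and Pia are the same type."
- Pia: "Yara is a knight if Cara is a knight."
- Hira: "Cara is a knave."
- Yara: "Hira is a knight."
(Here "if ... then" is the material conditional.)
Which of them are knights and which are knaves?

Since Cara is a knight, "Hira and Pia are the same type" needs to be True, which holds.
Since Pia is a knave, "Yara is a knight if Cara is a knight" needs to be False, which holds.
Since Hira is a knave, "Cara is a knave" needs to be False, which holds.
Yara is a knave, and the claim "Hira is a knight" is indeed False.

Cara is a knight, Pia is a knave, Hira is a knave, and Yara is a knave.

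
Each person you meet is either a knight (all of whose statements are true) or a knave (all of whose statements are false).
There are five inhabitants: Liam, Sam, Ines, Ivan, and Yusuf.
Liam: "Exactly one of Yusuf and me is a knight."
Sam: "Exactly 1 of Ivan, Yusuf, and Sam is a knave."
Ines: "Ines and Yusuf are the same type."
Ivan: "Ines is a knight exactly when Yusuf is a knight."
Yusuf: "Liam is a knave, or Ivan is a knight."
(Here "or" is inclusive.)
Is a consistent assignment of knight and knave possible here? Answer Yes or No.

No

Checking all 32 assignments, each has at least one speaker whose statement's truth value contradicts their type.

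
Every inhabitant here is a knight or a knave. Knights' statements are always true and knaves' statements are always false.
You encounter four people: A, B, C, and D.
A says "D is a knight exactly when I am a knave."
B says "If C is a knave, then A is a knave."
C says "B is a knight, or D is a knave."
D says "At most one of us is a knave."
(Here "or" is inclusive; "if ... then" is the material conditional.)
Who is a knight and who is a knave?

Suppose A is a knight. Then A's statement "D is a knight exactly when I am a knave" would have to be true. Checking the 8 ways to assign the others, none is consistent with every speaker.
(For instance, with B=knight, C=knight, D=knave, D's claim "at most one of us is a knave" comes out true where it would need to be false.)
So A must be a knave, making "D is a knight exactly when I am a knave" false. Taking A=knave, B=knight, C=knight, D=knave, each remaining statement checks out:
  B (knight): "if C is a knave, then A is a knave" — true. ✓
  C (knight): "B is a knight, or D is a knave" — true. ✓
  D (knave): "at most one of us is a knave" — false. ✓
This is the unique consistent assignment.

A is a knave, B is a knight, C is a knight, and D is a knave.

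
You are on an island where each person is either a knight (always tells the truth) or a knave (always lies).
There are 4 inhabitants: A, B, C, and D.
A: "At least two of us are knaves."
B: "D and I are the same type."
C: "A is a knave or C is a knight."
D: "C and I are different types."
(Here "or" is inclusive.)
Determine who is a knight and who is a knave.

A is a knight, B is a knave, C is a knave, and D is a knight.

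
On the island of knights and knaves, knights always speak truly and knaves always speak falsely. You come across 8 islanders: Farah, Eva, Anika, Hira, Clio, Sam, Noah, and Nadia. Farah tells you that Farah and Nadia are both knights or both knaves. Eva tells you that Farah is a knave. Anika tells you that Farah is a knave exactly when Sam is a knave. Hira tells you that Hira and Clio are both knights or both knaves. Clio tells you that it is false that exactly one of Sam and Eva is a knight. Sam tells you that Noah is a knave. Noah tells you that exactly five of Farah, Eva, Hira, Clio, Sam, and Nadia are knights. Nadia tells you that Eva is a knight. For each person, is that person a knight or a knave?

Farah is a knave; "Farah and Nadia are both knights or both knaves" is false, as required.
As a knight, Eva's statement "Farah is a knave" should be True; it is.
As a knave, Anika's statement "Farah is a knave exactly when Sam is a knave" should be false; it is.
Hira (knave): "Hira and Clio are both knights or both knaves" — false. ✓
As a knight, Clio's statement "it is false that exactly one of Sam and Eva is a knight" should be True; it is.
Since Sam is a knight, "Noah is a knave" needs to be True, which holds.
As a knave, Noah's statement "exactly five of Farah, Eva, Hira, Clio, Sam, and Nadia are knights" should be false; it is.
Nadia is a knight; "Eva is a knight" is True, as required.

Farah is a knave, Eva is a knight, Anika is a knave, Hira is a knave, Clio is a knight, Sam is a knight, Noah is a knave, and Nadia is a knight.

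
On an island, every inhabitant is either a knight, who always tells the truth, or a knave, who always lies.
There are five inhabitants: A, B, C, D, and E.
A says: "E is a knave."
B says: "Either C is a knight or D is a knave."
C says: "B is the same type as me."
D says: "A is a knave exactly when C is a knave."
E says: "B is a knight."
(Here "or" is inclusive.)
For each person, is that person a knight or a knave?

A is a knave; "E is a knave" is False, as required.
Since B is a knight, "either C is a knight or D is a knave" needs to be True, which holds.
C (knight): "B is the same type as me" — True. ✓
D is a knave, so "A is a knave exactly when C is a knave" must be False — and it is.
Since E is a knight, "B is a knight" needs to be True, which holds.

Knights: B, C, and E. Knaves: A and D.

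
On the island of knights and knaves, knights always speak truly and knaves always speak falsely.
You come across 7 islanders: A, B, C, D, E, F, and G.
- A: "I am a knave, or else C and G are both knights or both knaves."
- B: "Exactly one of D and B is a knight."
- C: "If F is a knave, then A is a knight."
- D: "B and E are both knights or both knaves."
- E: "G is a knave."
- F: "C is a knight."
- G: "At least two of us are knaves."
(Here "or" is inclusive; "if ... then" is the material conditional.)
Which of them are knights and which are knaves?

A is a knight, B is a knight, C is a knight, D is a knave, E is a knave, F is a knight, and G is a knight.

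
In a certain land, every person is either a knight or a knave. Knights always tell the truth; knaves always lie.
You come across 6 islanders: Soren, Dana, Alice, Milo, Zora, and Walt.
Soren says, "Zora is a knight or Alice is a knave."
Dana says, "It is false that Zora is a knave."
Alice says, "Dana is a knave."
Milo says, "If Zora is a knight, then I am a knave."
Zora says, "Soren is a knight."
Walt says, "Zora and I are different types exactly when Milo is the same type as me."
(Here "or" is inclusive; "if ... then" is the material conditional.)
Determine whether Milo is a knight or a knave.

Milo is a knight.

Consistent assignments: {Soren=knave, Dana=knave, Alice=knight, Milo=knight, Zora=knave, Walt=knight}
In every consistent assignment, Milo is a knight.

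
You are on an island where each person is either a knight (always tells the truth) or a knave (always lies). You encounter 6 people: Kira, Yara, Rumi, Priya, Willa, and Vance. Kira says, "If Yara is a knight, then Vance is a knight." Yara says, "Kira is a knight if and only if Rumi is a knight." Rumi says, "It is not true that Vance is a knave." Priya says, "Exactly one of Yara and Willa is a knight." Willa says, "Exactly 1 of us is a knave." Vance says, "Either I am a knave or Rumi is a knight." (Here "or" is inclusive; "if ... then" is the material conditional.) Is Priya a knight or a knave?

Priya is a knave.

Consistent assignments: {Kira=knight, Yara=knight, Rumi=knight, Priya=knave, Willa=knight, Vance=knight}
In every consistent assignment, Priya is a knave.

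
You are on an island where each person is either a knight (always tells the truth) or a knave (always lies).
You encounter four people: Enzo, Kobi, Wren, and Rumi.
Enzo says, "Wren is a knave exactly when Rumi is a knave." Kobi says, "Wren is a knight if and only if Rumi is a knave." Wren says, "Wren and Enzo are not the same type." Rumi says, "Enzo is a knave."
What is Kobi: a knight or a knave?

Consistent assignments: {Enzo=knave, Kobi=knight, Wren=knave, Rumi=knight}
In every consistent assignment, Kobi is a knight.

Kobi is a knight.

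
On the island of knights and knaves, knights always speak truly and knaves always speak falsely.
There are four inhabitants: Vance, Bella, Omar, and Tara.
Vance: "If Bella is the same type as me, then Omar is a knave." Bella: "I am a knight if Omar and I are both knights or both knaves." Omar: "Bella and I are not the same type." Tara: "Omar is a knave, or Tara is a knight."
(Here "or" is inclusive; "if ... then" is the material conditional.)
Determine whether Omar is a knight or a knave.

Consistent assignments: {Vance=knight, Bella=knave, Omar=knave, Tara=knight}
In every consistent assignment, Omar is a knave.

Omar is a knave.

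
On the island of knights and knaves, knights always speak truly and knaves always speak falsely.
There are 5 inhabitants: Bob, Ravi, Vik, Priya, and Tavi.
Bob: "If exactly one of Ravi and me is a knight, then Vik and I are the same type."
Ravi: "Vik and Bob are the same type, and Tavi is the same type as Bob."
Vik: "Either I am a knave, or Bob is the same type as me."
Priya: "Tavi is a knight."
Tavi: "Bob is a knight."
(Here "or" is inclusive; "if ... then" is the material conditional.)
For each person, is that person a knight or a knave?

Suppose Bob is a knave. Then Bob's statement "if exactly one of Ravi and me is a knight, then Vik and I are the same type" would have to be false. Checking the 16 ways to assign the others, none is consistent with every speaker.
(For instance, with Ravi=knight, Vik=knight, Priya=knight, Tavi=knight, Ravi's claim "Vik and Bob are the same type, and Tavi is the same type as Bob" comes out false where it would need to be true.)
So Bob must be a knight, making "if exactly one of Ravi and me is a knight, then Vik and I are the same type" true. Taking Bob=knight, Ravi=knight, Vik=knight, Priya=knight, Tavi=knight, each remaining statement checks out:
  Ravi (knight): "Vik and Bob are the same type, and Tavi is the same type as Bob" — true. ✓
  Vik (knight): "either I am a knave, or Bob is the same type as me" — true. ✓
  Priya (knight): "Tavi is a knight" — true. ✓
  Tavi (knight): "Bob is a knight" — true. ✓
This is the unique consistent assignment.

Bob is a knight, Ravi is a knight, Vik is a knight, Priya is a knight, and Tavi is a knight.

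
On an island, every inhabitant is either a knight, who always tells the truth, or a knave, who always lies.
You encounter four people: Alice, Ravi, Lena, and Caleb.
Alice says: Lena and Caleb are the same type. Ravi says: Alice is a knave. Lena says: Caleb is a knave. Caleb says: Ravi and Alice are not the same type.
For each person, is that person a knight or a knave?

Alice is a knave, Ravi is a knight, Lena is a knave, and Caleb is a knight.

Suppose Alice is a knight. Then Alice's statement "Lena and Caleb are the same type" would have to be true. Checking the 8 ways to assign the others, none is consistent with every speaker.
(For instance, with Ravi=knight, Lena=knave, Caleb=knight, Alice's claim "Lena and Caleb are the same type" comes out false where it would need to be true.)
So Alice must be a knave, making "Lena and Caleb are the same type" false. Taking Alice=knave, Ravi=knight, Lena=knave, Caleb=knight, each remaining statement checks out:
  Ravi (knight): "Alice is a knave" — true. ✓
  Lena (knave): "Caleb is a knave" — false. ✓
  Caleb (knight): "Ravi and Alice are not the same type" — true. ✓
This is the unique consistent assignment.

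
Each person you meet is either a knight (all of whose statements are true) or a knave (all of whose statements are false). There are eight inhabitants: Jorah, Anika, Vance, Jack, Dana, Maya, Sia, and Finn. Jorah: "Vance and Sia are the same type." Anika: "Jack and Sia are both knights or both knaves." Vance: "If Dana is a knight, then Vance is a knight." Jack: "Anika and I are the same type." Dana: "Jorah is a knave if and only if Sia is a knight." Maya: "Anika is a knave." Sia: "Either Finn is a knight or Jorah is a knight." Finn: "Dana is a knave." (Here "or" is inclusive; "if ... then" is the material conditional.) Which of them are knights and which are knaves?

Jorah is a knight, Anika is a knight, Vance is a knight, Jack is a knight, Dana is a knave, Maya is a knave, Sia is a knight, and Finn is a knight.

Jorah is a knight; "Vance and Sia are the same type" is true, as required.
Anika (knight): "Jack and Sia are both knights or both knaves" — true. ✓
Vance (knight): "if Dana is a knight, then Vance is a knight" — true. ✓
Jack (knight): "Anika and I are the same type" — true. ✓
Since Dana is a knave, "Jorah is a knave if and only if Sia is a knight" needs to be false, which holds.
As a knave, Maya's statement "Anika is a knave" should be false; it is.
Sia is a knight, so "either Finn is a knight or Jorah is a knight" must be true — and it is.
Finn is a knight, and the claim "Dana is a knave" is indeed true.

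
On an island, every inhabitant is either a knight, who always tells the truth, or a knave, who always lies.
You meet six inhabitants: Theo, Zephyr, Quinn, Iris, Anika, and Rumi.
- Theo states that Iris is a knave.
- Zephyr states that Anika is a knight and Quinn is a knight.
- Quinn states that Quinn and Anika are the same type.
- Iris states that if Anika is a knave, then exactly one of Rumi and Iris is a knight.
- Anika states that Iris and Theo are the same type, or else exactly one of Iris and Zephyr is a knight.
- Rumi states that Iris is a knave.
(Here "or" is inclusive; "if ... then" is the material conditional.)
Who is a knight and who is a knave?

Knights: Iris and Anika. Knaves: Theo, Zephyr, Quinn, and Rumi.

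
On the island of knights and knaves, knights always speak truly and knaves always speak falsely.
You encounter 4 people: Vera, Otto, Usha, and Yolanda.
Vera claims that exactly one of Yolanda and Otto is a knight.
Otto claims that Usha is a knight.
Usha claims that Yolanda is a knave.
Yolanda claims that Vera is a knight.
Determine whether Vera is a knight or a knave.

Vera is a knight.

Consistent assignments: {Vera=knight, Otto=knave, Usha=knave, Yolanda=knight}
In every consistent assignment, Vera is a knight.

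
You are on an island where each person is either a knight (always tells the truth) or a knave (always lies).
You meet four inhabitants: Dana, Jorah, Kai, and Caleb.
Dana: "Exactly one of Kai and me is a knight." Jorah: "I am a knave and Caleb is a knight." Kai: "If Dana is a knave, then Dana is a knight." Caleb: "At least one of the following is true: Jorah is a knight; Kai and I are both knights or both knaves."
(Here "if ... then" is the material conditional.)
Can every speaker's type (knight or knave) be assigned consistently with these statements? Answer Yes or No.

No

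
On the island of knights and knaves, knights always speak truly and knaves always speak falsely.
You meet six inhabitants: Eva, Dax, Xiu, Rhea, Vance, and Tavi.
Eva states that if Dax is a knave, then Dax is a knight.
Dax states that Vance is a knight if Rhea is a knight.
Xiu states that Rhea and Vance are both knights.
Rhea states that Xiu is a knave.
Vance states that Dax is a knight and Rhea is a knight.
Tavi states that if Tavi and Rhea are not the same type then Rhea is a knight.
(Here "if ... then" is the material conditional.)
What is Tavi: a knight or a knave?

Tavi is a knight.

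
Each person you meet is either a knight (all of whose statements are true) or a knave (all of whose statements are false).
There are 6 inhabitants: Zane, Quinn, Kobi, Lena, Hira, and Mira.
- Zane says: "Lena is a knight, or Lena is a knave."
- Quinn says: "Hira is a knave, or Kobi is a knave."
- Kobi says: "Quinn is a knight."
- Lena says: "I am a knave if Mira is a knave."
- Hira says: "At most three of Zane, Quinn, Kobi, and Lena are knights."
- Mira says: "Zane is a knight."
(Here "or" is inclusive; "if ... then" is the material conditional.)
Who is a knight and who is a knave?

Zane is a knight, Quinn is a knight, Kobi is a knight, Lena is a knight, Hira is a knave, and Mira is a knight.

Zane is a knight, so "Lena is a knight, or Lena is a knave" must be true — and it is.
Since Quinn is a knight, "Hira is a knave, or Kobi is a knave" needs to be true, which holds.
Kobi is a knight, so "Quinn is a knight" must be true — and it is.
Since Lena is a knight, "I am a knave if Mira is a knave" needs to be true, which holds.
Since Hira is a knave, "at most three of Zane, Quinn, Kobi, and Lena are knights" needs to be False, which holds.
Mira is a knight, and the claim "Zane is a knight" is indeed true.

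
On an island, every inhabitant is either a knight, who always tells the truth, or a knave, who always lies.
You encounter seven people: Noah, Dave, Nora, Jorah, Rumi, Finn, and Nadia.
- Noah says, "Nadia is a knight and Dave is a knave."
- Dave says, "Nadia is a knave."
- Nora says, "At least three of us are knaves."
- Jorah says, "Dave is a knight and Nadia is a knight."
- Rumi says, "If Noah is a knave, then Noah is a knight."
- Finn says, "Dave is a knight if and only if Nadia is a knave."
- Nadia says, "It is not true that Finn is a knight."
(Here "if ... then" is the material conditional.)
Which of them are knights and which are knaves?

Knights: Dave, Nora, and Finn. Knaves: Noah, Jorah, Rumi, and Nadia.

Noah is a knave, and the claim "Nadia is a knight and Dave is a knave" is indeed false.
Since Dave is a knight, "Nadia is a knave" needs to be True, which holds.
Nora is a knight, and the claim "at least three of us are knaves" is indeed True.
Since Jorah is a knave, "Dave is a knight and Nadia is a knight" needs to be false, which holds.
Rumi (knave): "if Noah is a knave, then Noah is a knight" — false. ✓
Finn is a knight; "Dave is a knight if and only if Nadia is a knave" is True, as required.
Nadia (knave): "it is not true that Finn is a knight" — false. ✓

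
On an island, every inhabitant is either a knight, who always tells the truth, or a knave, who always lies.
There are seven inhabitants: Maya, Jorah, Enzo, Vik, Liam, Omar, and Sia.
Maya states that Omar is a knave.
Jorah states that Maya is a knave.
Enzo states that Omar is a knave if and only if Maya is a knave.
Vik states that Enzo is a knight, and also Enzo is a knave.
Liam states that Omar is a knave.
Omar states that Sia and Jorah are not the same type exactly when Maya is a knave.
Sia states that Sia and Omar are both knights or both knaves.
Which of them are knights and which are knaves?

As a knave, Maya's statement "Omar is a knave" should be false; it is.
Jorah is a knight, so "Maya is a knave" must be true — and it is.
Enzo is a knave, and the claim "Omar is a knave if and only if Maya is a knave" is indeed false.
Vik is a knave, and the claim "Enzo is a knight, and also Enzo is a knave" is indeed false.
As a knave, Liam's statement "Omar is a knave" should be false; it is.
Omar is a knight, so "Sia and Jorah are not the same type exactly when Maya is a knave" must be true — and it is.
Sia (knave): "Sia and Omar are both knights or both knaves" — false. ✓

Maya is a knave, Jorah is a knight, Enzo is a knave, Vik is a knave, Liam is a knave, Omar is a knight, and Sia is a knave.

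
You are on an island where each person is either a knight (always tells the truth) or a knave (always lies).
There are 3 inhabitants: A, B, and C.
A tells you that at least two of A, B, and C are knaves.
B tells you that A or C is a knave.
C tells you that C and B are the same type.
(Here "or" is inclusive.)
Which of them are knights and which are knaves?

A is a knave, B is a knight, and C is a knight.

Since A is a knave, "at least two of A, B, and C are knaves" needs to be False, which holds.
As a knight, B's statement "A or C is a knave" should be true; it is.
As a knight, C's statement "C and B are the same type" should be true; it is.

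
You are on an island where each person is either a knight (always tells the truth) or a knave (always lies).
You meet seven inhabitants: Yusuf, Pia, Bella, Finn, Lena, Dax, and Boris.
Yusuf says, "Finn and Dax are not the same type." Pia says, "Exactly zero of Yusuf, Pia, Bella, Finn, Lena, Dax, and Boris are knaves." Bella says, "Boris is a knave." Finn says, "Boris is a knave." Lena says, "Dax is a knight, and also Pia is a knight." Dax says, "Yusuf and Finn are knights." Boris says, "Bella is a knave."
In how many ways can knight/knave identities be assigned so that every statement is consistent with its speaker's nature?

1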